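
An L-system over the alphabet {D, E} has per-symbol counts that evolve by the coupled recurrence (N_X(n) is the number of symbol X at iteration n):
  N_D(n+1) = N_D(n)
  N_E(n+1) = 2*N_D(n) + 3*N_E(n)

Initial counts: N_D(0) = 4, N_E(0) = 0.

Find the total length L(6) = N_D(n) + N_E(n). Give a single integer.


Step 0: N_D=4, N_E=0, L=4
Step 1: N_D=4, N_E=8, L=12
Step 2: N_D=4, N_E=32, L=36
Step 3: N_D=4, N_E=104, L=108
Step 4: N_D=4, N_E=320, L=324
Step 5: N_D=4, N_E=968, L=972
Step 6: N_D=4, N_E=2912, L=2916

Answer: 2916


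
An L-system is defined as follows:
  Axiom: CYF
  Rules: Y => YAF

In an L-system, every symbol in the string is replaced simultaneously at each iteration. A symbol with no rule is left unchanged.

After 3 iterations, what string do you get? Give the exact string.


Answer: CYAFAFAFF

Derivation:
Step 0: CYF
Step 1: CYAFF
Step 2: CYAFAFF
Step 3: CYAFAFAFF


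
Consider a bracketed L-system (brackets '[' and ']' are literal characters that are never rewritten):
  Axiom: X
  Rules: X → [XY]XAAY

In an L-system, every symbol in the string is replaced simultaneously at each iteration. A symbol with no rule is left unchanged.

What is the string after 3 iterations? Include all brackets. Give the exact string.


Answer: [[[XY]XAAYY][XY]XAAYAAYY][[XY]XAAYY][XY]XAAYAAYAAY

Derivation:
Step 0: X
Step 1: [XY]XAAY
Step 2: [[XY]XAAYY][XY]XAAYAAY
Step 3: [[[XY]XAAYY][XY]XAAYAAYY][[XY]XAAYY][XY]XAAYAAYAAY


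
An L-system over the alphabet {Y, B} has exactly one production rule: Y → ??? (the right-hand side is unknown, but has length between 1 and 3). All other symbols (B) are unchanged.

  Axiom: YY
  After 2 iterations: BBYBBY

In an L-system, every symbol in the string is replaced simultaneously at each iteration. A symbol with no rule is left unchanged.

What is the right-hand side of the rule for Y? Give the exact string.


Trying Y → BY:
  Step 0: YY
  Step 1: BYBY
  Step 2: BBYBBY
Matches the given result.

Answer: BY


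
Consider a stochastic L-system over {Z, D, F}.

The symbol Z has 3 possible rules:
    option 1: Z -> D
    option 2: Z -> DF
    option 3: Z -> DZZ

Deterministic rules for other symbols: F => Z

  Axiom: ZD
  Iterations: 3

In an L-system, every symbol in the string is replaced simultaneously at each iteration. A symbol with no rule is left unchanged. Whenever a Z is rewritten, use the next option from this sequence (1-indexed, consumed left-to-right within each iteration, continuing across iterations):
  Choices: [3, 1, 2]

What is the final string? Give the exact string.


Answer: DDDZD

Derivation:
Step 0: ZD
Step 1: DZZD  (used choices [3])
Step 2: DDDFD  (used choices [1, 2])
Step 3: DDDZD  (used choices [])


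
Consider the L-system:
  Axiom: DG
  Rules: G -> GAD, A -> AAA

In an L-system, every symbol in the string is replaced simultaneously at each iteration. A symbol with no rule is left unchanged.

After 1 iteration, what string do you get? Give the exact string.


Answer: DGAD

Derivation:
Step 0: DG
Step 1: DGAD


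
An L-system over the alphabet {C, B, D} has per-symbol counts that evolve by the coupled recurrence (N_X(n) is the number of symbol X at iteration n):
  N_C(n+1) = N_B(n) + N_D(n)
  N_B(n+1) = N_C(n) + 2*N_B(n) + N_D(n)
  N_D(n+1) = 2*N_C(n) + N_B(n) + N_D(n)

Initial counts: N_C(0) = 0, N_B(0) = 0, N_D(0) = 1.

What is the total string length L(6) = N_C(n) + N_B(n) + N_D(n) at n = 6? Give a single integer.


Answer: 1352

Derivation:
Step 0: N_C=0, N_B=0, N_D=1, L=1
Step 1: N_C=1, N_B=1, N_D=1, L=3
Step 2: N_C=2, N_B=4, N_D=4, L=10
Step 3: N_C=8, N_B=14, N_D=12, L=34
Step 4: N_C=26, N_B=48, N_D=42, L=116
Step 5: N_C=90, N_B=164, N_D=142, L=396
Step 6: N_C=306, N_B=560, N_D=486, L=1352


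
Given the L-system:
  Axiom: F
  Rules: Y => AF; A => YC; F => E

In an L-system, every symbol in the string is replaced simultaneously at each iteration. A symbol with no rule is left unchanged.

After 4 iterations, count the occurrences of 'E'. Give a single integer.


Step 0: F  (0 'E')
Step 1: E  (1 'E')
Step 2: E  (1 'E')
Step 3: E  (1 'E')
Step 4: E  (1 'E')

Answer: 1


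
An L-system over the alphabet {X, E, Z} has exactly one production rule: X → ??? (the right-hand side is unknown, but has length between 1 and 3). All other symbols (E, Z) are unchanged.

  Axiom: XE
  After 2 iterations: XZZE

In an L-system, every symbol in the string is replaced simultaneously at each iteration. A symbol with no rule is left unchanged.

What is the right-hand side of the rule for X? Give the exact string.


Answer: XZ

Derivation:
Trying X → XZ:
  Step 0: XE
  Step 1: XZE
  Step 2: XZZE
Matches the given result.


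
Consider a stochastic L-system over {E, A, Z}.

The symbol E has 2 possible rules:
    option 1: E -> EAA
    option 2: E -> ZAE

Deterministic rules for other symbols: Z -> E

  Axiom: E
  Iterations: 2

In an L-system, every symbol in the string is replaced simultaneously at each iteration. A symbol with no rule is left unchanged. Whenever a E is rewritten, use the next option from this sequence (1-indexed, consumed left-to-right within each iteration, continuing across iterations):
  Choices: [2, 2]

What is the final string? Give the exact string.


Answer: EAZAE

Derivation:
Step 0: E
Step 1: ZAE  (used choices [2])
Step 2: EAZAE  (used choices [2])


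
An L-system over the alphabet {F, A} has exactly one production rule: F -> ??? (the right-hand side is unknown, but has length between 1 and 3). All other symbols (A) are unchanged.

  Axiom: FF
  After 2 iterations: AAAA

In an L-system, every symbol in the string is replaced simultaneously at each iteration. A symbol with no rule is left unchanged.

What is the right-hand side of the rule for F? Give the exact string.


Answer: AA

Derivation:
Trying F -> AA:
  Step 0: FF
  Step 1: AAAA
  Step 2: AAAA
Matches the given result.


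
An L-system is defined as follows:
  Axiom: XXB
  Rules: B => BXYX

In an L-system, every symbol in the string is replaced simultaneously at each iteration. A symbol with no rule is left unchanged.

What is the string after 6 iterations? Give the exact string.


Step 0: XXB
Step 1: XXBXYX
Step 2: XXBXYXXYX
Step 3: XXBXYXXYXXYX
Step 4: XXBXYXXYXXYXXYX
Step 5: XXBXYXXYXXYXXYXXYX
Step 6: XXBXYXXYXXYXXYXXYXXYX

Answer: XXBXYXXYXXYXXYXXYXXYX


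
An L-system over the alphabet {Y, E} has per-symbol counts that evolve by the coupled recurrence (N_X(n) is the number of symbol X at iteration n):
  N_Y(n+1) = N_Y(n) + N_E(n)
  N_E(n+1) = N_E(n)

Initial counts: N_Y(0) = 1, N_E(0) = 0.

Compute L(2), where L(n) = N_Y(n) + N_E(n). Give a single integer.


Step 0: N_Y=1, N_E=0, L=1
Step 1: N_Y=1, N_E=0, L=1
Step 2: N_Y=1, N_E=0, L=1

Answer: 1


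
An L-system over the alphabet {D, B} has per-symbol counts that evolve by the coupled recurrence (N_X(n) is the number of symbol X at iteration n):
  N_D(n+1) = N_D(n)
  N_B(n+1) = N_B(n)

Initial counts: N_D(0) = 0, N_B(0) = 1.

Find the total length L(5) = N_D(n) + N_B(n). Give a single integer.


Step 0: N_D=0, N_B=1, L=1
Step 1: N_D=0, N_B=1, L=1
Step 2: N_D=0, N_B=1, L=1
Step 3: N_D=0, N_B=1, L=1
Step 4: N_D=0, N_B=1, L=1
Step 5: N_D=0, N_B=1, L=1

Answer: 1


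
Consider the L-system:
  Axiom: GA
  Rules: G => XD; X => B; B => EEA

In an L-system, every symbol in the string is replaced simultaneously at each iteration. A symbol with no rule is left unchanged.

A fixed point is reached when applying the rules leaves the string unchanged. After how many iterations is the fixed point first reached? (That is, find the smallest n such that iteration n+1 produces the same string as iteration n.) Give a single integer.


Answer: 3

Derivation:
Step 0: GA
Step 1: XDA
Step 2: BDA
Step 3: EEADA
Step 4: EEADA  (unchanged — fixed point at step 3)


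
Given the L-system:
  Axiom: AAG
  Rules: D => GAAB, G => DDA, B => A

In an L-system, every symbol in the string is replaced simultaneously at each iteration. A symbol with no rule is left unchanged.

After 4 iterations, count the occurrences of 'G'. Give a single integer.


Answer: 4

Derivation:
Step 0: AAG  (1 'G')
Step 1: AADDA  (0 'G')
Step 2: AAGAABGAABA  (2 'G')
Step 3: AADDAAAADDAAAAA  (0 'G')
Step 4: AAGAABGAABAAAAGAABGAABAAAAA  (4 'G')


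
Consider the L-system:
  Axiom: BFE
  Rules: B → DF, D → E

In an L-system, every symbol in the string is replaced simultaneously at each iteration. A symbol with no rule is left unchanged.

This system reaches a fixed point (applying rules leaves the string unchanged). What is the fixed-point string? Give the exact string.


Step 0: BFE
Step 1: DFFE
Step 2: EFFE
Step 3: EFFE  (unchanged — fixed point at step 2)

Answer: EFFE


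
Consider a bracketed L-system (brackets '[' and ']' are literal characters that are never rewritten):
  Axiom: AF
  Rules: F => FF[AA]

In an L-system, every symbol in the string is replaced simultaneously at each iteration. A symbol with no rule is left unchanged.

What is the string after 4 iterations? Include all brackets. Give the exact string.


Answer: AFF[AA]FF[AA][AA]FF[AA]FF[AA][AA][AA]FF[AA]FF[AA][AA]FF[AA]FF[AA][AA][AA][AA]

Derivation:
Step 0: AF
Step 1: AFF[AA]
Step 2: AFF[AA]FF[AA][AA]
Step 3: AFF[AA]FF[AA][AA]FF[AA]FF[AA][AA][AA]
Step 4: AFF[AA]FF[AA][AA]FF[AA]FF[AA][AA][AA]FF[AA]FF[AA][AA]FF[AA]FF[AA][AA][AA][AA]


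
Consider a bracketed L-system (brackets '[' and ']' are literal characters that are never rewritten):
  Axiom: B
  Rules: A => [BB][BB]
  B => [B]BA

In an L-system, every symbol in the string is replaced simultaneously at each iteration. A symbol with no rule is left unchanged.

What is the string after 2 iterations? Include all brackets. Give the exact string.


Step 0: B
Step 1: [B]BA
Step 2: [[B]BA][B]BA[BB][BB]

Answer: [[B]BA][B]BA[BB][BB]


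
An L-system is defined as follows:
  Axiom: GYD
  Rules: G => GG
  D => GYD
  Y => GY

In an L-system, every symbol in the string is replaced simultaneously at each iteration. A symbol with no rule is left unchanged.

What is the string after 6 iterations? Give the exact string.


Answer: GGGGGGGGGGGGGGGGGGGGGGGGGGGGGGGGGGGGGGGGGGGGGGGGGGGGGGGGGGGGGGGGGGGGGGGGGGGGGGGGGGGGGGGGGGGGGGGGGGGGGGGGGGGGGGGGGGGGGGGGGGGGGGGYGGGGGGGGGGGGGGGGGGGGGGGGGGGGGGGGGGGGGGGGGGGGGGGGGGGGGGGGGGGGGGGYGGGGGGGGGGGGGGGGGGGGGGGGGGGGGGGYGGGGGGGGGGGGGGGYGGGGGGGYGGGYGYD

Derivation:
Step 0: GYD
Step 1: GGGYGYD
Step 2: GGGGGGGYGGGYGYD
Step 3: GGGGGGGGGGGGGGGYGGGGGGGYGGGYGYD
Step 4: GGGGGGGGGGGGGGGGGGGGGGGGGGGGGGGYGGGGGGGGGGGGGGGYGGGGGGGYGGGYGYD
Step 5: GGGGGGGGGGGGGGGGGGGGGGGGGGGGGGGGGGGGGGGGGGGGGGGGGGGGGGGGGGGGGGGYGGGGGGGGGGGGGGGGGGGGGGGGGGGGGGGYGGGGGGGGGGGGGGGYGGGGGGGYGGGYGYD
Step 6: GGGGGGGGGGGGGGGGGGGGGGGGGGGGGGGGGGGGGGGGGGGGGGGGGGGGGGGGGGGGGGGGGGGGGGGGGGGGGGGGGGGGGGGGGGGGGGGGGGGGGGGGGGGGGGGGGGGGGGGGGGGGGGGYGGGGGGGGGGGGGGGGGGGGGGGGGGGGGGGGGGGGGGGGGGGGGGGGGGGGGGGGGGGGGGGYGGGGGGGGGGGGGGGGGGGGGGGGGGGGGGGYGGGGGGGGGGGGGGGYGGGGGGGYGGGYGYD


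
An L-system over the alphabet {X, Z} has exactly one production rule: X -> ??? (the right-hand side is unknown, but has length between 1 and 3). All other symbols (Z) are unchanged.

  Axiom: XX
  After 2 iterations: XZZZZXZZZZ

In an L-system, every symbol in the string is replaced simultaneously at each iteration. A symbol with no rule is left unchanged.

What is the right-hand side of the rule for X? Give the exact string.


Trying X -> XZZ:
  Step 0: XX
  Step 1: XZZXZZ
  Step 2: XZZZZXZZZZ
Matches the given result.

Answer: XZZ


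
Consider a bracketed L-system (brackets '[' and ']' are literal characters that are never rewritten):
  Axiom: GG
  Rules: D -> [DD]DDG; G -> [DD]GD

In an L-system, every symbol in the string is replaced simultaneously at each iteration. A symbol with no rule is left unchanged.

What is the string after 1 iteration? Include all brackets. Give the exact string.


Answer: [DD]GD[DD]GD

Derivation:
Step 0: GG
Step 1: [DD]GD[DD]GD


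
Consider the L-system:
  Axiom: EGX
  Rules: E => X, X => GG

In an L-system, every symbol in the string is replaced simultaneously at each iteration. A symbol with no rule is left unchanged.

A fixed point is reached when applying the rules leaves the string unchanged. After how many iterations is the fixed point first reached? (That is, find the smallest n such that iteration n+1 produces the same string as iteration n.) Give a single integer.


Answer: 2

Derivation:
Step 0: EGX
Step 1: XGGG
Step 2: GGGGG
Step 3: GGGGG  (unchanged — fixed point at step 2)


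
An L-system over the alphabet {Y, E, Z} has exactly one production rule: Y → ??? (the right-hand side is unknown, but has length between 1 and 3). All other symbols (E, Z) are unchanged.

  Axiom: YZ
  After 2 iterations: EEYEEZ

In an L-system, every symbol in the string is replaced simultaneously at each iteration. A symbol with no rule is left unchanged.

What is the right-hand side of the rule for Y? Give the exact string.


Trying Y → EYE:
  Step 0: YZ
  Step 1: EYEZ
  Step 2: EEYEEZ
Matches the given result.

Answer: EYE


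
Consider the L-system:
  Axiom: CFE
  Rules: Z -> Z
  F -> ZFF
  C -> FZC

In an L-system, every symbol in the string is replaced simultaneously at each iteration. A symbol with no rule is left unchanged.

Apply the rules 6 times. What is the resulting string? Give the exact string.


Answer: ZZZZZFFZFFZZFFZFFZZZFFZFFZZFFZFFZZZZFFZFFZZFFZFFZZZFFZFFZZFFZFFZZZZZFFZFFZZFFZFFZZZFFZFFZZFFZFFZZZZFFZFFZZFFZFFZZZFFZFFZZFFZFZCZZZZZZFFZFFZZFFZFFZZZFFZFFZZFFZFFZZZZFFZFFZZFFZFFZZZFFZFFZZFFZFFZZZZZFFZFFZZFFZFFZZZFFZFFZZFFZFFZZZZFFZFFZZFFZFFZZZFFZFFZZFFZFFE

Derivation:
Step 0: CFE
Step 1: FZCZFFE
Step 2: ZFFZFZCZZFFZFFE
Step 3: ZZFFZFFZZFFZFZCZZZFFZFFZZFFZFFE
Step 4: ZZZFFZFFZZFFZFFZZZFFZFFZZFFZFZCZZZZFFZFFZZFFZFFZZZFFZFFZZFFZFFE
Step 5: ZZZZFFZFFZZFFZFFZZZFFZFFZZFFZFFZZZZFFZFFZZFFZFFZZZFFZFFZZFFZFZCZZZZZFFZFFZZFFZFFZZZFFZFFZZFFZFFZZZZFFZFFZZFFZFFZZZFFZFFZZFFZFFE
Step 6: ZZZZZFFZFFZZFFZFFZZZFFZFFZZFFZFFZZZZFFZFFZZFFZFFZZZFFZFFZZFFZFFZZZZZFFZFFZZFFZFFZZZFFZFFZZFFZFFZZZZFFZFFZZFFZFFZZZFFZFFZZFFZFZCZZZZZZFFZFFZZFFZFFZZZFFZFFZZFFZFFZZZZFFZFFZZFFZFFZZZFFZFFZZFFZFFZZZZZFFZFFZZFFZFFZZZFFZFFZZFFZFFZZZZFFZFFZZFFZFFZZZFFZFFZZFFZFFE


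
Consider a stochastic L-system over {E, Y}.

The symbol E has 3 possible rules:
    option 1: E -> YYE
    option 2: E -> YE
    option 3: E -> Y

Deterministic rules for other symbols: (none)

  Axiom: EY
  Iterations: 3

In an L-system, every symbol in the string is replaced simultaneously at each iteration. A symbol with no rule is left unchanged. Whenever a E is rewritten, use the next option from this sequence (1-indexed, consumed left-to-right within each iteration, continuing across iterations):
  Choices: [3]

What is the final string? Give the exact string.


Step 0: EY
Step 1: YY  (used choices [3])
Step 2: YY  (used choices [])
Step 3: YY  (used choices [])

Answer: YY


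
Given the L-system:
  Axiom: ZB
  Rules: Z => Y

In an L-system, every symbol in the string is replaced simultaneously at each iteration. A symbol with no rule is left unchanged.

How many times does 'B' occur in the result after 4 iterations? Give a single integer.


Answer: 1

Derivation:
Step 0: ZB  (1 'B')
Step 1: YB  (1 'B')
Step 2: YB  (1 'B')
Step 3: YB  (1 'B')
Step 4: YB  (1 'B')


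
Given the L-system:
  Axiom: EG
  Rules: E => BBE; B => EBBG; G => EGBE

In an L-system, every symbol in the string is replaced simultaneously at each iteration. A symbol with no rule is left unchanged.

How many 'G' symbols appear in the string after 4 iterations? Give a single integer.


Step 0: EG  (1 'G')
Step 1: BBEEGBE  (1 'G')
Step 2: EBBGEBBGBBEBBEEGBEEBBGBBE  (4 'G')
Step 3: BBEEBBGEBBGEGBEBBEEBBGEBBGEGBEEBBGEBBGBBEEBBGEBBGBBEBBEEGBEEBBGBBEBBEEBBGEBBGEGBEEBBGEBBGBBE  (17 'G')
Step 4: EBBGEBBGBBEBBEEBBGEBBGEGBEBBEEBBGEBBGEGBEBBEEGBEEBBGBBEEBBGEBBGBBEBBEEBBGEBBGEGBEBBEEBBGEBBGEGBEBBEEGBEEBBGBBEBBEEBBGEBBGEGBEBBEEBBGEBBGEGBEEBBGEBBGBBEBBEEBBGEBBGEGBEBBEEBBGEBBGEGBEEBBGEBBGBBEEBBGEBBGBBEBBEEGBEEBBGBBEBBEEBBGEBBGEGBEEBBGEBBGBBEEBBGEBBGBBEBBEEBBGEBBGEGBEBBEEBBGEBBGEGBEBBEEGBEEBBGBBEBBEEBBGEBBGEGBEBBEEBBGEBBGEGBEEBBGEBBGBBE  (63 'G')

Answer: 63


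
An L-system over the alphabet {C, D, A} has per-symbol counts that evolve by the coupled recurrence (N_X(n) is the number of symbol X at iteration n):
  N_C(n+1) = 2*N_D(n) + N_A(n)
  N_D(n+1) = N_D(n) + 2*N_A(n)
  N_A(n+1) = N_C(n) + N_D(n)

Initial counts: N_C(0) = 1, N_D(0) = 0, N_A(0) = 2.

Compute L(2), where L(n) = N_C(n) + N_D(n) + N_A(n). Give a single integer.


Step 0: N_C=1, N_D=0, N_A=2, L=3
Step 1: N_C=2, N_D=4, N_A=1, L=7
Step 2: N_C=9, N_D=6, N_A=6, L=21

Answer: 21


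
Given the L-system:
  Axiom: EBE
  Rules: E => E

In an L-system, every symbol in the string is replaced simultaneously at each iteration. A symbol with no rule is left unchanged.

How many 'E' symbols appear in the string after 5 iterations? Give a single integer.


Step 0: EBE  (2 'E')
Step 1: EBE  (2 'E')
Step 2: EBE  (2 'E')
Step 3: EBE  (2 'E')
Step 4: EBE  (2 'E')
Step 5: EBE  (2 'E')

Answer: 2


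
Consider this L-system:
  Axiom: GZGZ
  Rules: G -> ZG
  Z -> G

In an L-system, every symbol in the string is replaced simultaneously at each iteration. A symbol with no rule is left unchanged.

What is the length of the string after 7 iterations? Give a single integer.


Answer: 110

Derivation:
Step 0: length = 4
Step 1: length = 6
Step 2: length = 10
Step 3: length = 16
Step 4: length = 26
Step 5: length = 42
Step 6: length = 68
Step 7: length = 110


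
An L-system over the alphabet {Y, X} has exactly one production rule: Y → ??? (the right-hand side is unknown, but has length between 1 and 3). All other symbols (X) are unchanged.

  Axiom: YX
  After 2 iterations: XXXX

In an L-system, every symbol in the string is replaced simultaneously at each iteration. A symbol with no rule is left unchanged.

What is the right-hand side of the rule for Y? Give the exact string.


Answer: XXX

Derivation:
Trying Y → XXX:
  Step 0: YX
  Step 1: XXXX
  Step 2: XXXX
Matches the given result.


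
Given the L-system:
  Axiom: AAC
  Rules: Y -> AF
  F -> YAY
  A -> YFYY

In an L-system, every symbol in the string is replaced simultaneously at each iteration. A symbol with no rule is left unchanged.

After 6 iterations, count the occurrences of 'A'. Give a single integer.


Step 0: length=3, 'A' count=2
Step 1: length=9, 'A' count=0
Step 2: length=19, 'A' count=8
Step 3: length=59, 'A' count=10
Step 4: length=149, 'A' count=48
Step 5: length=439, 'A' count=100
Step 6: length=1179, 'A' count=338
Final string: AFYAYAFAFAFYFYYAFYFYYYAYAFYAYAFAFYFYYYAYAFYAYAFAFAFYFYYAFAFYAYAFAFAFYFYYAFAFYAYAFAFAFYFYYAFYFYYYAYAFYFYYAFYFYYYAYYFYYYAYAFYAYAFAFAFYFYYAFYFYYYAYAFYFYYAFYFYYYAYYFYYYAYYFYYYAYAFYAYAFAFYFYYYAYAFYAYAFAFAFYFYYAFYFYYYAYAFYAYAFAFYFYYYAYAFYAYAFAFAFYFYYAFAFYAYAFAFAFYFYYAFYFYYYAYAFYFYYAFYFYYYAYYFYYYAYYFYYYAYAFYAYAFAFYFYYYAYAFYAYAFAFAFYFYYAFYFYYYAYAFYAYAFAFYFYYYAYAFYAYAFAFAFYFYYAFAFYAYAFAFAFYFYYAFAFYAYAFAFAFYFYYAFYFYYYAYAFYFYYAFYFYYYAYYFYYYAYAFYAYAFAFAFYFYYAFAFYAYAFAFAFYFYYAFYFYYYAYAFYAYAFAFYFYYYAYAFYAYAFAFAFYFYYAFAFYAYAFAFAFYFYYAFAFYAYAFAFAFYFYYAFYFYYYAYAFYFYYAFYFYYYAYYFYYYAYAFYAYAFAFAFYFYYAFAFYAYAFAFAFYFYYAFYFYYYAYAFYAYAFAFYFYYYAYAFYAYAFAFAFYFYYAFAFYAYAFAFAFYFYYAFAFYAYAFAFAFYFYYAFYFYYYAYAFYFYYAFYFYYYAYYFYYYAYAFYAYAFAFAFYFYYAFYFYYYAYAFYFYYAFYFYYYAYYFYYYAYYFYYYAYAFYAYAFAFYFYYYAYAFYAYAFAFAFYFYYAFYFYYYAYAFYAYAFAFYFYYYAYAFYAYAFAFAFYFYYAFAFYAYAFAFAFYFYYAFYFYYYAYAFYFYYAFYFYYYAYYFYYYAYYFYYYAYAFYAYAFAFYFYYYAYAFYAYAFAFAFYFYYAFYFYYYAYAFYAYAFAFYFYYYAYAFYAYAFAFAFYFYYAFAFYAYAFAFAFYFYYAFAFYAYAFAFAFYFYYAFYFYYYAYAFYFYYAFYFYYYAYYFYYYAYAFYAYAFAFAFYFYYAFAFYAYAFAFAFYFYYAFYFYYYAYAFYAYAFAFYFYYYAYAFYAYAFAFAFYFYYAFAFYAYAFAFAFYFYYAFAFYAYAFAFAFYFYYAFYFYYYAYAFYFYYAFYFYYYAYYFYYYAYAFYAYAFAFAFYFYYAFC

Answer: 338


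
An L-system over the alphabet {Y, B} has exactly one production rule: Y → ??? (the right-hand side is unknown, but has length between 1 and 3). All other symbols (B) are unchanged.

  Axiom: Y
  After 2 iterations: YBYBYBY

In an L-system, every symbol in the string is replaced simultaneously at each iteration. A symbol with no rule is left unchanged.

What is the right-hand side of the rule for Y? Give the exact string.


Trying Y → YBY:
  Step 0: Y
  Step 1: YBY
  Step 2: YBYBYBY
Matches the given result.

Answer: YBY


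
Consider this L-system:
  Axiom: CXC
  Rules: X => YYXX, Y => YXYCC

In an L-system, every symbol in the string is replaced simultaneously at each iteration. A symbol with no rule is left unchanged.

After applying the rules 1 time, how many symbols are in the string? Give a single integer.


Step 0: length = 3
Step 1: length = 6

Answer: 6


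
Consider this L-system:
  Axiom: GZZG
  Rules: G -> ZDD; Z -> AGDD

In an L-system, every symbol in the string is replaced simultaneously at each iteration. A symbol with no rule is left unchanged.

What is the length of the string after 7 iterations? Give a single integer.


Answer: 74

Derivation:
Step 0: length = 4
Step 1: length = 14
Step 2: length = 24
Step 3: length = 34
Step 4: length = 44
Step 5: length = 54
Step 6: length = 64
Step 7: length = 74


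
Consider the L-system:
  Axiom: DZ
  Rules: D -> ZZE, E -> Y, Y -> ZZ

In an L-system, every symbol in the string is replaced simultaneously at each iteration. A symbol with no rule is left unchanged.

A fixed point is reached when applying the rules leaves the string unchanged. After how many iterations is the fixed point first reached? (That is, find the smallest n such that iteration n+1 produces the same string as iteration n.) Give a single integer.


Step 0: DZ
Step 1: ZZEZ
Step 2: ZZYZ
Step 3: ZZZZZ
Step 4: ZZZZZ  (unchanged — fixed point at step 3)

Answer: 3


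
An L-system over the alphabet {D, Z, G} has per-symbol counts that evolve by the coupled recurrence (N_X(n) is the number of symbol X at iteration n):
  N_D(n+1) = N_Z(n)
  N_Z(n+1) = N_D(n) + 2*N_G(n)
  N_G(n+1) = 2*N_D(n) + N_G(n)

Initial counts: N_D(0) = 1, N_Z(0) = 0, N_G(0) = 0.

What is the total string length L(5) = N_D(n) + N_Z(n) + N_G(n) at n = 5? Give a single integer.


Step 0: N_D=1, N_Z=0, N_G=0, L=1
Step 1: N_D=0, N_Z=1, N_G=2, L=3
Step 2: N_D=1, N_Z=4, N_G=2, L=7
Step 3: N_D=4, N_Z=5, N_G=4, L=13
Step 4: N_D=5, N_Z=12, N_G=12, L=29
Step 5: N_D=12, N_Z=29, N_G=22, L=63

Answer: 63


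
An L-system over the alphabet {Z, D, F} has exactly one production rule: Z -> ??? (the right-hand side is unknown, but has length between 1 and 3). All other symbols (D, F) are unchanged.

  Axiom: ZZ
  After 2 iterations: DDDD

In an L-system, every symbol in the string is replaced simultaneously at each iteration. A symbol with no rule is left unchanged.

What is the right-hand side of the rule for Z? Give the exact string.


Answer: DD

Derivation:
Trying Z -> DD:
  Step 0: ZZ
  Step 1: DDDD
  Step 2: DDDD
Matches the given result.


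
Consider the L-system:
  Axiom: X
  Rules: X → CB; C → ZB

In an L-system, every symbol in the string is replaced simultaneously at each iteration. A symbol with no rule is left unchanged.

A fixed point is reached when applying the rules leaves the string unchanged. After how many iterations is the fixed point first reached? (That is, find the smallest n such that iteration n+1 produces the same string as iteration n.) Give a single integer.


Answer: 2

Derivation:
Step 0: X
Step 1: CB
Step 2: ZBB
Step 3: ZBB  (unchanged — fixed point at step 2)


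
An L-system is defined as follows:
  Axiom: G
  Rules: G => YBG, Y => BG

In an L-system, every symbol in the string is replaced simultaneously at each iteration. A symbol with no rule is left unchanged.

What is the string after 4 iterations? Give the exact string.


Step 0: G
Step 1: YBG
Step 2: BGBYBG
Step 3: BYBGBBGBYBG
Step 4: BBGBYBGBBYBGBBGBYBG

Answer: BBGBYBGBBYBGBBGBYBG


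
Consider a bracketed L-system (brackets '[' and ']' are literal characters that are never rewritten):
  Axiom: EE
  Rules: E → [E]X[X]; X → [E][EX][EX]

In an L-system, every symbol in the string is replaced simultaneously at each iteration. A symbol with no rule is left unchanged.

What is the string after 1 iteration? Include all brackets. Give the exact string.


Answer: [E]X[X][E]X[X]

Derivation:
Step 0: EE
Step 1: [E]X[X][E]X[X]


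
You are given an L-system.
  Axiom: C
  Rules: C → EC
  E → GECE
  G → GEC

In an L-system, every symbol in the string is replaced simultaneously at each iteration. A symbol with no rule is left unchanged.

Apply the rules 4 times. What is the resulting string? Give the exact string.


Step 0: C
Step 1: EC
Step 2: GECEEC
Step 3: GECGECEECGECEGECEEC
Step 4: GECGECEECGECGECEECGECEGECEECGECGECEECGECEGECGECEECGECEGECEEC

Answer: GECGECEECGECGECEECGECEGECEECGECGECEECGECEGECGECEECGECEGECEEC


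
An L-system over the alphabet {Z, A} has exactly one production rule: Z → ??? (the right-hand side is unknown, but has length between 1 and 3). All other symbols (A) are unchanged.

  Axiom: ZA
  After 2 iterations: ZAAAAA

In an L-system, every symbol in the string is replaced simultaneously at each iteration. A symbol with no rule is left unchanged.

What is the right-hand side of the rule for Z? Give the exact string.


Answer: ZAA

Derivation:
Trying Z → ZAA:
  Step 0: ZA
  Step 1: ZAAA
  Step 2: ZAAAAA
Matches the given result.


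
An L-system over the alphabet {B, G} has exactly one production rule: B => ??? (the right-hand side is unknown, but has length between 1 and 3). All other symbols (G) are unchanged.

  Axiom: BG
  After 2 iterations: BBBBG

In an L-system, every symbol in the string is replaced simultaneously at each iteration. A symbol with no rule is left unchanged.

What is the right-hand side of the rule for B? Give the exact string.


Answer: BB

Derivation:
Trying B => BB:
  Step 0: BG
  Step 1: BBG
  Step 2: BBBBG
Matches the given result.


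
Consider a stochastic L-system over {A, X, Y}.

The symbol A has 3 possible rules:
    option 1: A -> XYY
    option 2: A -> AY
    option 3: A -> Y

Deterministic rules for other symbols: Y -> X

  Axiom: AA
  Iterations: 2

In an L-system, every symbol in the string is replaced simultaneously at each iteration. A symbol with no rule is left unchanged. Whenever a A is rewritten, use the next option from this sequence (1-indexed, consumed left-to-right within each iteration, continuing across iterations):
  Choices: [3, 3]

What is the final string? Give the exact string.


Step 0: AA
Step 1: YY  (used choices [3, 3])
Step 2: XX  (used choices [])

Answer: XX


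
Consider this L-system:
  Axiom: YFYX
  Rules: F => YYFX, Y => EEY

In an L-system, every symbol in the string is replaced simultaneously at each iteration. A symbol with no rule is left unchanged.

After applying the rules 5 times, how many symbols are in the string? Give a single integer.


Step 0: length = 4
Step 1: length = 11
Step 2: length = 22
Step 3: length = 37
Step 4: length = 56
Step 5: length = 79

Answer: 79


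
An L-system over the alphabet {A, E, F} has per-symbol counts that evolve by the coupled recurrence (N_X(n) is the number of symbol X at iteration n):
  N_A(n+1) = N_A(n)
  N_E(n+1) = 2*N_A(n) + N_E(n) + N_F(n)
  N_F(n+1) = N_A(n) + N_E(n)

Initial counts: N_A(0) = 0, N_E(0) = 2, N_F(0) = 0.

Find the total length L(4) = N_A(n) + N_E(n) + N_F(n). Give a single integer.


Step 0: N_A=0, N_E=2, N_F=0, L=2
Step 1: N_A=0, N_E=2, N_F=2, L=4
Step 2: N_A=0, N_E=4, N_F=2, L=6
Step 3: N_A=0, N_E=6, N_F=4, L=10
Step 4: N_A=0, N_E=10, N_F=6, L=16

Answer: 16


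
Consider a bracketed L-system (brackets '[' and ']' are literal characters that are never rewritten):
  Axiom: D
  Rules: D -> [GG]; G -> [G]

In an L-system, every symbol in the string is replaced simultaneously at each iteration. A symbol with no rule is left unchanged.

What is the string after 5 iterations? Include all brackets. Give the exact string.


Answer: [[[[[G]]]][[[[G]]]]]

Derivation:
Step 0: D
Step 1: [GG]
Step 2: [[G][G]]
Step 3: [[[G]][[G]]]
Step 4: [[[[G]]][[[G]]]]
Step 5: [[[[[G]]]][[[[G]]]]]


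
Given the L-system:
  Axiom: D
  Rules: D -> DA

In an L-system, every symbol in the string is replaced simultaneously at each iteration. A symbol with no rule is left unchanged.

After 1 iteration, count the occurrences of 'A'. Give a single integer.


Answer: 1

Derivation:
Step 0: D  (0 'A')
Step 1: DA  (1 'A')


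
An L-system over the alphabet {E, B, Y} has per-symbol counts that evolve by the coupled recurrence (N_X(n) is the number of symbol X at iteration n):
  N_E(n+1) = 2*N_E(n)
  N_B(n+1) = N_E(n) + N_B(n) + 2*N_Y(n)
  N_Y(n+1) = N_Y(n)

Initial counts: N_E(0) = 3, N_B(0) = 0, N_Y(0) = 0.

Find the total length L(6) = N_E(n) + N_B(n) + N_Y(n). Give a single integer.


Step 0: N_E=3, N_B=0, N_Y=0, L=3
Step 1: N_E=6, N_B=3, N_Y=0, L=9
Step 2: N_E=12, N_B=9, N_Y=0, L=21
Step 3: N_E=24, N_B=21, N_Y=0, L=45
Step 4: N_E=48, N_B=45, N_Y=0, L=93
Step 5: N_E=96, N_B=93, N_Y=0, L=189
Step 6: N_E=192, N_B=189, N_Y=0, L=381

Answer: 381


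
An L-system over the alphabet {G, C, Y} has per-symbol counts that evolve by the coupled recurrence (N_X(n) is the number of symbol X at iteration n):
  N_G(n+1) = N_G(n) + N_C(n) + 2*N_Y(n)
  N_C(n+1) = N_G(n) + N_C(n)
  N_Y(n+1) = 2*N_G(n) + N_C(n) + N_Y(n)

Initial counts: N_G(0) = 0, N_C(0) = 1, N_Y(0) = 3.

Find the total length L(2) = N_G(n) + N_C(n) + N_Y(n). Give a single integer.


Step 0: N_G=0, N_C=1, N_Y=3, L=4
Step 1: N_G=7, N_C=1, N_Y=4, L=12
Step 2: N_G=16, N_C=8, N_Y=19, L=43

Answer: 43


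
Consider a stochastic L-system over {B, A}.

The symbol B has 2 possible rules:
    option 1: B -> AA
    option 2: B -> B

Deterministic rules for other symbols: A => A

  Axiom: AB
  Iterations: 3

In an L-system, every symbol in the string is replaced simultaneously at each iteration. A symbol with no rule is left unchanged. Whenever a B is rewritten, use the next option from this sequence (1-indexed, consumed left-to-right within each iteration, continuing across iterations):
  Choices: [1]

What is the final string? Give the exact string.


Answer: AAA

Derivation:
Step 0: AB
Step 1: AAA  (used choices [1])
Step 2: AAA  (used choices [])
Step 3: AAA  (used choices [])


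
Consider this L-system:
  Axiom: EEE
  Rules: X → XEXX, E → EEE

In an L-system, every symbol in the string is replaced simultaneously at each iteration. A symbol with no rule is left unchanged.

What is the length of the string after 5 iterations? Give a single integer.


Step 0: length = 3
Step 1: length = 9
Step 2: length = 27
Step 3: length = 81
Step 4: length = 243
Step 5: length = 729

Answer: 729


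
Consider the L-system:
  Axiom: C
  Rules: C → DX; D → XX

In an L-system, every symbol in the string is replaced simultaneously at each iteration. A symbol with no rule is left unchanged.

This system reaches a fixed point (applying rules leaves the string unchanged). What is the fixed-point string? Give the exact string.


Answer: XXX

Derivation:
Step 0: C
Step 1: DX
Step 2: XXX
Step 3: XXX  (unchanged — fixed point at step 2)


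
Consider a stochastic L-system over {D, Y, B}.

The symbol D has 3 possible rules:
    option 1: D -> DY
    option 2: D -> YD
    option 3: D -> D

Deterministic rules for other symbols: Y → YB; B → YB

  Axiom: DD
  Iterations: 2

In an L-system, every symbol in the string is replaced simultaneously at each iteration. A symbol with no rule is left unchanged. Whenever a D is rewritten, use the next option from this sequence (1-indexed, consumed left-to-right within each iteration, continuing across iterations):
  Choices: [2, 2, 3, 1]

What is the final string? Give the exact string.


Answer: YBDYBDY

Derivation:
Step 0: DD
Step 1: YDYD  (used choices [2, 2])
Step 2: YBDYBDY  (used choices [3, 1])


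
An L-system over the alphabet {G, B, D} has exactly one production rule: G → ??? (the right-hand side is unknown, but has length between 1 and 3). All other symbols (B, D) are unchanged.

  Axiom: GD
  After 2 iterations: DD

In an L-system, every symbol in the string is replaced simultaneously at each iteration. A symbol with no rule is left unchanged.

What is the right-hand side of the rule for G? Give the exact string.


Answer: D

Derivation:
Trying G → D:
  Step 0: GD
  Step 1: DD
  Step 2: DD
Matches the given result.


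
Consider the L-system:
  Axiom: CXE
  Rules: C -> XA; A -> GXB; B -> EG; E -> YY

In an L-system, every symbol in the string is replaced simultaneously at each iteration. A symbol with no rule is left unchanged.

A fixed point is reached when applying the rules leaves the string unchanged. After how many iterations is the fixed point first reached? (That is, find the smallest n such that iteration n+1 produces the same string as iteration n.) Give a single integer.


Step 0: CXE
Step 1: XAXYY
Step 2: XGXBXYY
Step 3: XGXEGXYY
Step 4: XGXYYGXYY
Step 5: XGXYYGXYY  (unchanged — fixed point at step 4)

Answer: 4


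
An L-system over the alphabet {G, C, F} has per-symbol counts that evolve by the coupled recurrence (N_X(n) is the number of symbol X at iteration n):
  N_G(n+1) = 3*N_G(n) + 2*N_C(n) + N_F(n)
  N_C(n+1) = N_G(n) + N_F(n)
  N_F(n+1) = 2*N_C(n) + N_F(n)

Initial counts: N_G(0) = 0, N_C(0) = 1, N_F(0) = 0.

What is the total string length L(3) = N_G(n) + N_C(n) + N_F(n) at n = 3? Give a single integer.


Answer: 54

Derivation:
Step 0: N_G=0, N_C=1, N_F=0, L=1
Step 1: N_G=2, N_C=0, N_F=2, L=4
Step 2: N_G=8, N_C=4, N_F=2, L=14
Step 3: N_G=34, N_C=10, N_F=10, L=54


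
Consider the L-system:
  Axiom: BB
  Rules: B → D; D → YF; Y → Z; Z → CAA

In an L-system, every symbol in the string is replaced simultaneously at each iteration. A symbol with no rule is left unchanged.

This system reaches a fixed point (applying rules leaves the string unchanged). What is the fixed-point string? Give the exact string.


Answer: CAAFCAAF

Derivation:
Step 0: BB
Step 1: DD
Step 2: YFYF
Step 3: ZFZF
Step 4: CAAFCAAF
Step 5: CAAFCAAF  (unchanged — fixed point at step 4)


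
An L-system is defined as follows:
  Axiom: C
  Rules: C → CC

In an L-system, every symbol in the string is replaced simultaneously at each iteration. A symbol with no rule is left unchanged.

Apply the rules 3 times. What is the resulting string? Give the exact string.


Step 0: C
Step 1: CC
Step 2: CCCC
Step 3: CCCCCCCC

Answer: CCCCCCCC


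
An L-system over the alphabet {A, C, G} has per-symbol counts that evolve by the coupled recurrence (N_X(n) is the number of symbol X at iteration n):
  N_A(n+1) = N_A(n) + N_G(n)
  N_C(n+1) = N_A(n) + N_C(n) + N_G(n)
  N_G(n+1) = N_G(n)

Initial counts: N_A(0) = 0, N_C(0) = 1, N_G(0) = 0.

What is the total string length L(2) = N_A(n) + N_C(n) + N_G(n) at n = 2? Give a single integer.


Step 0: N_A=0, N_C=1, N_G=0, L=1
Step 1: N_A=0, N_C=1, N_G=0, L=1
Step 2: N_A=0, N_C=1, N_G=0, L=1

Answer: 1


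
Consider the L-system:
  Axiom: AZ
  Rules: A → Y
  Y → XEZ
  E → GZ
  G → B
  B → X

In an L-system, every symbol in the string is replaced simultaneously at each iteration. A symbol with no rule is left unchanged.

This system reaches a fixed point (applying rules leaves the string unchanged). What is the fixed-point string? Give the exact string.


Step 0: AZ
Step 1: YZ
Step 2: XEZZ
Step 3: XGZZZ
Step 4: XBZZZ
Step 5: XXZZZ
Step 6: XXZZZ  (unchanged — fixed point at step 5)

Answer: XXZZZ


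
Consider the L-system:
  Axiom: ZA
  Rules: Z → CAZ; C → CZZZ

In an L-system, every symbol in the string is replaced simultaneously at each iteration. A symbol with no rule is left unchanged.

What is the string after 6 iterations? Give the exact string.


Answer: CZZZCAZCAZCAZCZZZACAZCZZZACAZCZZZACAZCZZZCAZCAZCAZACZZZACAZCZZZCAZCAZCAZACZZZACAZCZZZCAZCAZCAZACZZZACAZCZZZCAZCAZCAZCZZZACAZCZZZACAZCZZZACAZACZZZCAZCAZCAZACZZZACAZCZZZCAZCAZCAZCZZZACAZCZZZACAZCZZZACAZACZZZCAZCAZCAZACZZZACAZCZZZCAZCAZCAZCZZZACAZCZZZACAZCZZZACAZACZZZCAZCAZCAZACZZZACAZACZZZCAZCAZCAZCZZZACAZCZZZACAZCZZZACAZCZZZCAZCAZCAZACZZZACAZCZZZCAZCAZCAZACZZZACAZCZZZCAZCAZCAZACZZZACAZACZZZCAZCAZCAZCZZZACAZCZZZACAZCZZZACAZACZZZCAZCAZCAZACZZZACAZA

Derivation:
Step 0: ZA
Step 1: CAZA
Step 2: CZZZACAZA
Step 3: CZZZCAZCAZCAZACZZZACAZA
Step 4: CZZZCAZCAZCAZCZZZACAZCZZZACAZCZZZACAZACZZZCAZCAZCAZACZZZACAZA
Step 5: CZZZCAZCAZCAZCZZZACAZCZZZACAZCZZZACAZCZZZCAZCAZCAZACZZZACAZCZZZCAZCAZCAZACZZZACAZCZZZCAZCAZCAZACZZZACAZACZZZCAZCAZCAZCZZZACAZCZZZACAZCZZZACAZACZZZCAZCAZCAZACZZZACAZA
Step 6: CZZZCAZCAZCAZCZZZACAZCZZZACAZCZZZACAZCZZZCAZCAZCAZACZZZACAZCZZZCAZCAZCAZACZZZACAZCZZZCAZCAZCAZACZZZACAZCZZZCAZCAZCAZCZZZACAZCZZZACAZCZZZACAZACZZZCAZCAZCAZACZZZACAZCZZZCAZCAZCAZCZZZACAZCZZZACAZCZZZACAZACZZZCAZCAZCAZACZZZACAZCZZZCAZCAZCAZCZZZACAZCZZZACAZCZZZACAZACZZZCAZCAZCAZACZZZACAZACZZZCAZCAZCAZCZZZACAZCZZZACAZCZZZACAZCZZZCAZCAZCAZACZZZACAZCZZZCAZCAZCAZACZZZACAZCZZZCAZCAZCAZACZZZACAZACZZZCAZCAZCAZCZZZACAZCZZZACAZCZZZACAZACZZZCAZCAZCAZACZZZACAZA


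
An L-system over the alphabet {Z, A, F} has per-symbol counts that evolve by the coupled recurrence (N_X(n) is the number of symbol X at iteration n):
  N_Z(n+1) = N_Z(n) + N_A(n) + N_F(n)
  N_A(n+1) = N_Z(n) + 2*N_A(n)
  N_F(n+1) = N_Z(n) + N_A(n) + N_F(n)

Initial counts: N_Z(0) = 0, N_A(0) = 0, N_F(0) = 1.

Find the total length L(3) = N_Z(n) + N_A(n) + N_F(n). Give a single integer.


Answer: 14

Derivation:
Step 0: N_Z=0, N_A=0, N_F=1, L=1
Step 1: N_Z=1, N_A=0, N_F=1, L=2
Step 2: N_Z=2, N_A=1, N_F=2, L=5
Step 3: N_Z=5, N_A=4, N_F=5, L=14


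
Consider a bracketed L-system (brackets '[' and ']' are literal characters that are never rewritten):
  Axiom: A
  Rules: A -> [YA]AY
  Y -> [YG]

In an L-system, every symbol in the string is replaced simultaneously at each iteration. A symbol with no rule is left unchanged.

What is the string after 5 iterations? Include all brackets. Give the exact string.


Answer: [[[[[YG]G]G]G][[[[YG]G]G][[[YG]G][[YG][YA]AY][YA]AY[YG]][[YG][YA]AY][YA]AY[YG][[YG]G]][[[YG]G][[YG][YA]AY][YA]AY[YG]][[YG][YA]AY][YA]AY[YG][[YG]G][[[YG]G]G]][[[[YG]G]G][[[YG]G][[YG][YA]AY][YA]AY[YG]][[YG][YA]AY][YA]AY[YG][[YG]G]][[[YG]G][[YG][YA]AY][YA]AY[YG]][[YG][YA]AY][YA]AY[YG][[YG]G][[[YG]G]G][[[[YG]G]G]G]

Derivation:
Step 0: A
Step 1: [YA]AY
Step 2: [[YG][YA]AY][YA]AY[YG]
Step 3: [[[YG]G][[YG][YA]AY][YA]AY[YG]][[YG][YA]AY][YA]AY[YG][[YG]G]
Step 4: [[[[YG]G]G][[[YG]G][[YG][YA]AY][YA]AY[YG]][[YG][YA]AY][YA]AY[YG][[YG]G]][[[YG]G][[YG][YA]AY][YA]AY[YG]][[YG][YA]AY][YA]AY[YG][[YG]G][[[YG]G]G]
Step 5: [[[[[YG]G]G]G][[[[YG]G]G][[[YG]G][[YG][YA]AY][YA]AY[YG]][[YG][YA]AY][YA]AY[YG][[YG]G]][[[YG]G][[YG][YA]AY][YA]AY[YG]][[YG][YA]AY][YA]AY[YG][[YG]G][[[YG]G]G]][[[[YG]G]G][[[YG]G][[YG][YA]AY][YA]AY[YG]][[YG][YA]AY][YA]AY[YG][[YG]G]][[[YG]G][[YG][YA]AY][YA]AY[YG]][[YG][YA]AY][YA]AY[YG][[YG]G][[[YG]G]G][[[[YG]G]G]G]


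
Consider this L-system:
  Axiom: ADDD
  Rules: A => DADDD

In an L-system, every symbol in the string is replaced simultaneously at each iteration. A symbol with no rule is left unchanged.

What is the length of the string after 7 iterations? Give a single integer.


Answer: 32

Derivation:
Step 0: length = 4
Step 1: length = 8
Step 2: length = 12
Step 3: length = 16
Step 4: length = 20
Step 5: length = 24
Step 6: length = 28
Step 7: length = 32


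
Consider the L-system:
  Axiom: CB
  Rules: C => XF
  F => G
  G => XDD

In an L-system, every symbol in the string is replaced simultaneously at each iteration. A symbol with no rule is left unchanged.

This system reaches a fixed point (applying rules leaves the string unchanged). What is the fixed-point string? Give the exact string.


Step 0: CB
Step 1: XFB
Step 2: XGB
Step 3: XXDDB
Step 4: XXDDB  (unchanged — fixed point at step 3)

Answer: XXDDB


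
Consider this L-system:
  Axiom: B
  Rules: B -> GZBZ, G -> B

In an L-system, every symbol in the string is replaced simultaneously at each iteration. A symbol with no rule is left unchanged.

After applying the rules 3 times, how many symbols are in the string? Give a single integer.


Answer: 13

Derivation:
Step 0: length = 1
Step 1: length = 4
Step 2: length = 7
Step 3: length = 13


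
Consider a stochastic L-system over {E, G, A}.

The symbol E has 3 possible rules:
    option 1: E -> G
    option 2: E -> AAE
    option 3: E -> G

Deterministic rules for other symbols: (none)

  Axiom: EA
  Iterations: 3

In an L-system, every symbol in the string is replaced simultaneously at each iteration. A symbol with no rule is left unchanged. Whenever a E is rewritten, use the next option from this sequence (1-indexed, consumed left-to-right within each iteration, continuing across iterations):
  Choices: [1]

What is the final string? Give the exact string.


Answer: GA

Derivation:
Step 0: EA
Step 1: GA  (used choices [1])
Step 2: GA  (used choices [])
Step 3: GA  (used choices [])
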